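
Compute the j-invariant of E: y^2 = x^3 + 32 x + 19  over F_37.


Delta = -16(4 a^3 + 27 b^2) mod 37 = 11
-1728 * (4 a)^3 = -1728 * (4*32)^3 mod 37 = 23
j = 23 * 11^(-1) mod 37 = 29

j = 29 (mod 37)


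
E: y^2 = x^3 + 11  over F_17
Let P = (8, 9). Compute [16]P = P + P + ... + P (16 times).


k = 16 = 10000_2 (binary, LSB first: 00001)
Double-and-add from P = (8, 9):
  bit 0 = 0: acc unchanged = O
  bit 1 = 0: acc unchanged = O
  bit 2 = 0: acc unchanged = O
  bit 3 = 0: acc unchanged = O
  bit 4 = 1: acc = O + (9, 14) = (9, 14)

16P = (9, 14)


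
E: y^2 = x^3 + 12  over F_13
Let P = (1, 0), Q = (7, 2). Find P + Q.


P != Q, so use the chord formula.
s = (y2 - y1) / (x2 - x1) = (2) / (6) mod 13 = 9
x3 = s^2 - x1 - x2 mod 13 = 9^2 - 1 - 7 = 8
y3 = s (x1 - x3) - y1 mod 13 = 9 * (1 - 8) - 0 = 2

P + Q = (8, 2)


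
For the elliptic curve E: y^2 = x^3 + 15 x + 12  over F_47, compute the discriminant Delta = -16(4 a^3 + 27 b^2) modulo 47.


4 a^3 + 27 b^2 = 4*15^3 + 27*12^2 = 13500 + 3888 = 17388
Delta = -16 * (17388) = -278208
Delta mod 47 = 32

Delta = 32 (mod 47)


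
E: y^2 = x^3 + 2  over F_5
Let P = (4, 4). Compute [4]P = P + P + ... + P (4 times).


k = 4 = 100_2 (binary, LSB first: 001)
Double-and-add from P = (4, 4):
  bit 0 = 0: acc unchanged = O
  bit 1 = 0: acc unchanged = O
  bit 2 = 1: acc = O + (3, 3) = (3, 3)

4P = (3, 3)


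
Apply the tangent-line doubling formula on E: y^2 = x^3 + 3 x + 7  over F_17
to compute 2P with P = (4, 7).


Doubling: s = (3 x1^2 + a) / (2 y1)
s = (3*4^2 + 3) / (2*7) mod 17 = 0
x3 = s^2 - 2 x1 mod 17 = 0^2 - 2*4 = 9
y3 = s (x1 - x3) - y1 mod 17 = 0 * (4 - 9) - 7 = 10

2P = (9, 10)


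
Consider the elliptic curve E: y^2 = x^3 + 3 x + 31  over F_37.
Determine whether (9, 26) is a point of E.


Check whether y^2 = x^3 + 3 x + 31 (mod 37) for (x, y) = (9, 26).
LHS: y^2 = 26^2 mod 37 = 10
RHS: x^3 + 3 x + 31 = 9^3 + 3*9 + 31 mod 37 = 10
LHS = RHS

Yes, on the curve


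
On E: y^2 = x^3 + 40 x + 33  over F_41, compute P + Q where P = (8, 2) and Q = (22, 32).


P != Q, so use the chord formula.
s = (y2 - y1) / (x2 - x1) = (30) / (14) mod 41 = 8
x3 = s^2 - x1 - x2 mod 41 = 8^2 - 8 - 22 = 34
y3 = s (x1 - x3) - y1 mod 41 = 8 * (8 - 34) - 2 = 36

P + Q = (34, 36)


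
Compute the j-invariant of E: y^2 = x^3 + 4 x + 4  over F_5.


Delta = -16(4 a^3 + 27 b^2) mod 5 = 2
-1728 * (4 a)^3 = -1728 * (4*4)^3 mod 5 = 2
j = 2 * 2^(-1) mod 5 = 1

j = 1 (mod 5)


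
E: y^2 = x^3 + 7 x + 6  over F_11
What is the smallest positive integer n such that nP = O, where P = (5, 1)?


Compute successive multiples of P until we hit O:
  1P = (5, 1)
  2P = (10, 3)
  3P = (1, 5)
  4P = (6, 0)
  5P = (1, 6)
  6P = (10, 8)
  7P = (5, 10)
  8P = O

ord(P) = 8


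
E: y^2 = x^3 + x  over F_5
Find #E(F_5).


For each x in F_5, count y with y^2 = x^3 + 1 x + 0 mod 5:
  x = 0: RHS = 0, y in [0]  -> 1 point(s)
  x = 2: RHS = 0, y in [0]  -> 1 point(s)
  x = 3: RHS = 0, y in [0]  -> 1 point(s)
Affine points: 3. Add the point at infinity: total = 4.

#E(F_5) = 4


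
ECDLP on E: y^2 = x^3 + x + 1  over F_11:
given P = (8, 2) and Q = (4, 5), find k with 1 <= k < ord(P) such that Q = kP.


Enumerate multiples of P until we hit Q = (4, 5):
  1P = (8, 2)
  2P = (0, 10)
  3P = (4, 5)
Match found at i = 3.

k = 3


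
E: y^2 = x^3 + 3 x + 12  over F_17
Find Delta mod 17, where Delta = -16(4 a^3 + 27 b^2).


4 a^3 + 27 b^2 = 4*3^3 + 27*12^2 = 108 + 3888 = 3996
Delta = -16 * (3996) = -63936
Delta mod 17 = 1

Delta = 1 (mod 17)


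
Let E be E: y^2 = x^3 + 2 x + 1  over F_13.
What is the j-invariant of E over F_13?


Delta = -16(4 a^3 + 27 b^2) mod 13 = 5
-1728 * (4 a)^3 = -1728 * (4*2)^3 mod 13 = 5
j = 5 * 5^(-1) mod 13 = 1

j = 1 (mod 13)


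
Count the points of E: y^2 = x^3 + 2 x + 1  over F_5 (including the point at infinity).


For each x in F_5, count y with y^2 = x^3 + 2 x + 1 mod 5:
  x = 0: RHS = 1, y in [1, 4]  -> 2 point(s)
  x = 1: RHS = 4, y in [2, 3]  -> 2 point(s)
  x = 3: RHS = 4, y in [2, 3]  -> 2 point(s)
Affine points: 6. Add the point at infinity: total = 7.

#E(F_5) = 7


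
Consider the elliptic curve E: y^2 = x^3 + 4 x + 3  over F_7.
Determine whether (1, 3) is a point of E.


Check whether y^2 = x^3 + 4 x + 3 (mod 7) for (x, y) = (1, 3).
LHS: y^2 = 3^2 mod 7 = 2
RHS: x^3 + 4 x + 3 = 1^3 + 4*1 + 3 mod 7 = 1
LHS != RHS

No, not on the curve


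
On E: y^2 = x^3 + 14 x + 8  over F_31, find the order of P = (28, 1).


Compute successive multiples of P until we hit O:
  1P = (28, 1)
  2P = (0, 15)
  3P = (11, 6)
  4P = (10, 1)
  5P = (24, 30)
  6P = (18, 4)
  7P = (4, 29)
  8P = (15, 20)
  ... (continuing to 24P)
  24P = O

ord(P) = 24


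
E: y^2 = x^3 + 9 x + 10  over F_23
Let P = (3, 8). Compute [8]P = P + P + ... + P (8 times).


k = 8 = 1000_2 (binary, LSB first: 0001)
Double-and-add from P = (3, 8):
  bit 0 = 0: acc unchanged = O
  bit 1 = 0: acc unchanged = O
  bit 2 = 0: acc unchanged = O
  bit 3 = 1: acc = O + (2, 17) = (2, 17)

8P = (2, 17)


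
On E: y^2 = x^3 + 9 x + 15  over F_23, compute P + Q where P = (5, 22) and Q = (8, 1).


P != Q, so use the chord formula.
s = (y2 - y1) / (x2 - x1) = (2) / (3) mod 23 = 16
x3 = s^2 - x1 - x2 mod 23 = 16^2 - 5 - 8 = 13
y3 = s (x1 - x3) - y1 mod 23 = 16 * (5 - 13) - 22 = 11

P + Q = (13, 11)


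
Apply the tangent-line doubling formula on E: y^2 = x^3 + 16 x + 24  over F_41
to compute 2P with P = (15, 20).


Doubling: s = (3 x1^2 + a) / (2 y1)
s = (3*15^2 + 16) / (2*20) mod 41 = 6
x3 = s^2 - 2 x1 mod 41 = 6^2 - 2*15 = 6
y3 = s (x1 - x3) - y1 mod 41 = 6 * (15 - 6) - 20 = 34

2P = (6, 34)


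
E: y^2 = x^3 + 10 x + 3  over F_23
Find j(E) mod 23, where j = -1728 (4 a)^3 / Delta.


Delta = -16(4 a^3 + 27 b^2) mod 23 = 8
-1728 * (4 a)^3 = -1728 * (4*10)^3 mod 23 = 4
j = 4 * 8^(-1) mod 23 = 12

j = 12 (mod 23)


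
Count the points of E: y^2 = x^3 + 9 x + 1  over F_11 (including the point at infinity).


For each x in F_11, count y with y^2 = x^3 + 9 x + 1 mod 11:
  x = 0: RHS = 1, y in [1, 10]  -> 2 point(s)
  x = 1: RHS = 0, y in [0]  -> 1 point(s)
  x = 2: RHS = 5, y in [4, 7]  -> 2 point(s)
  x = 3: RHS = 0, y in [0]  -> 1 point(s)
  x = 7: RHS = 0, y in [0]  -> 1 point(s)
Affine points: 7. Add the point at infinity: total = 8.

#E(F_11) = 8


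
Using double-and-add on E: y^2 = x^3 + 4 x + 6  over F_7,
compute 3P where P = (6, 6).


k = 3 = 11_2 (binary, LSB first: 11)
Double-and-add from P = (6, 6):
  bit 0 = 1: acc = O + (6, 6) = (6, 6)
  bit 1 = 1: acc = (6, 6) + (2, 1) = (1, 2)

3P = (1, 2)


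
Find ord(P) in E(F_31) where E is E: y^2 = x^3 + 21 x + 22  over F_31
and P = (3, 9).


Compute successive multiples of P until we hit O:
  1P = (3, 9)
  2P = (8, 19)
  3P = (24, 11)
  4P = (9, 17)
  5P = (7, 27)
  6P = (18, 1)
  7P = (18, 30)
  8P = (7, 4)
  ... (continuing to 13P)
  13P = O

ord(P) = 13


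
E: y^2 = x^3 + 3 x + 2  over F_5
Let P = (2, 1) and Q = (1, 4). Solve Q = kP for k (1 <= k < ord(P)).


Enumerate multiples of P until we hit Q = (1, 4):
  1P = (2, 1)
  2P = (1, 4)
Match found at i = 2.

k = 2


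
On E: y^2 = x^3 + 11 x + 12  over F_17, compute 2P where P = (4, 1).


Doubling: s = (3 x1^2 + a) / (2 y1)
s = (3*4^2 + 11) / (2*1) mod 17 = 4
x3 = s^2 - 2 x1 mod 17 = 4^2 - 2*4 = 8
y3 = s (x1 - x3) - y1 mod 17 = 4 * (4 - 8) - 1 = 0

2P = (8, 0)


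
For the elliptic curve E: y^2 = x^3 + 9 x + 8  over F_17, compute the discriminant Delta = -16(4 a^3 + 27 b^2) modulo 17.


4 a^3 + 27 b^2 = 4*9^3 + 27*8^2 = 2916 + 1728 = 4644
Delta = -16 * (4644) = -74304
Delta mod 17 = 3

Delta = 3 (mod 17)


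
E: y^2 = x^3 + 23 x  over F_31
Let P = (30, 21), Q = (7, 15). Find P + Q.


P != Q, so use the chord formula.
s = (y2 - y1) / (x2 - x1) = (25) / (8) mod 31 = 7
x3 = s^2 - x1 - x2 mod 31 = 7^2 - 30 - 7 = 12
y3 = s (x1 - x3) - y1 mod 31 = 7 * (30 - 12) - 21 = 12

P + Q = (12, 12)


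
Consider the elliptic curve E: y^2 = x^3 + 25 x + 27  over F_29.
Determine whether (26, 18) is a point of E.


Check whether y^2 = x^3 + 25 x + 27 (mod 29) for (x, y) = (26, 18).
LHS: y^2 = 18^2 mod 29 = 5
RHS: x^3 + 25 x + 27 = 26^3 + 25*26 + 27 mod 29 = 12
LHS != RHS

No, not on the curve


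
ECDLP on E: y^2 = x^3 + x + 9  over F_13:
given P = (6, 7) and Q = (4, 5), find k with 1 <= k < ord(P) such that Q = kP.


Enumerate multiples of P until we hit Q = (4, 5):
  1P = (6, 7)
  2P = (0, 10)
  3P = (4, 5)
Match found at i = 3.

k = 3


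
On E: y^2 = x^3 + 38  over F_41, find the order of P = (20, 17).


Compute successive multiples of P until we hit O:
  1P = (20, 17)
  2P = (11, 4)
  3P = (5, 32)
  4P = (17, 21)
  5P = (24, 2)
  6P = (29, 27)
  7P = (15, 25)
  8P = (2, 28)
  ... (continuing to 42P)
  42P = O

ord(P) = 42


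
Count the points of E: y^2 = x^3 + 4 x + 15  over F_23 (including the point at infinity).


For each x in F_23, count y with y^2 = x^3 + 4 x + 15 mod 23:
  x = 2: RHS = 8, y in [10, 13]  -> 2 point(s)
  x = 3: RHS = 8, y in [10, 13]  -> 2 point(s)
  x = 4: RHS = 3, y in [7, 16]  -> 2 point(s)
  x = 6: RHS = 2, y in [5, 18]  -> 2 point(s)
  x = 7: RHS = 18, y in [8, 15]  -> 2 point(s)
  x = 14: RHS = 9, y in [3, 20]  -> 2 point(s)
  x = 15: RHS = 0, y in [0]  -> 1 point(s)
  x = 16: RHS = 12, y in [9, 14]  -> 2 point(s)
  x = 18: RHS = 8, y in [10, 13]  -> 2 point(s)
  x = 19: RHS = 4, y in [2, 21]  -> 2 point(s)
Affine points: 19. Add the point at infinity: total = 20.

#E(F_23) = 20


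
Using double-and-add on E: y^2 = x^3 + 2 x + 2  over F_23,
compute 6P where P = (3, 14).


k = 6 = 110_2 (binary, LSB first: 011)
Double-and-add from P = (3, 14):
  bit 0 = 0: acc unchanged = O
  bit 1 = 1: acc = O + (12, 12) = (12, 12)
  bit 2 = 1: acc = (12, 12) + (8, 22) = (15, 7)

6P = (15, 7)


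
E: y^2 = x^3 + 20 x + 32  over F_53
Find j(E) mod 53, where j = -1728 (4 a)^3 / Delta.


Delta = -16(4 a^3 + 27 b^2) mod 53 = 3
-1728 * (4 a)^3 = -1728 * (4*20)^3 mod 53 = 49
j = 49 * 3^(-1) mod 53 = 34

j = 34 (mod 53)


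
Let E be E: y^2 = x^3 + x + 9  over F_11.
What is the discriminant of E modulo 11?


4 a^3 + 27 b^2 = 4*1^3 + 27*9^2 = 4 + 2187 = 2191
Delta = -16 * (2191) = -35056
Delta mod 11 = 1

Delta = 1 (mod 11)


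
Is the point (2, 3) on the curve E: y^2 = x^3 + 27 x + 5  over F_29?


Check whether y^2 = x^3 + 27 x + 5 (mod 29) for (x, y) = (2, 3).
LHS: y^2 = 3^2 mod 29 = 9
RHS: x^3 + 27 x + 5 = 2^3 + 27*2 + 5 mod 29 = 9
LHS = RHS

Yes, on the curve


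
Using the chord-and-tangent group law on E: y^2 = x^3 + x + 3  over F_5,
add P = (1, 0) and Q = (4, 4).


P != Q, so use the chord formula.
s = (y2 - y1) / (x2 - x1) = (4) / (3) mod 5 = 3
x3 = s^2 - x1 - x2 mod 5 = 3^2 - 1 - 4 = 4
y3 = s (x1 - x3) - y1 mod 5 = 3 * (1 - 4) - 0 = 1

P + Q = (4, 1)


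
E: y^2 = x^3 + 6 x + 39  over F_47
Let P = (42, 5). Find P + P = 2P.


Doubling: s = (3 x1^2 + a) / (2 y1)
s = (3*42^2 + 6) / (2*5) mod 47 = 41
x3 = s^2 - 2 x1 mod 47 = 41^2 - 2*42 = 46
y3 = s (x1 - x3) - y1 mod 47 = 41 * (42 - 46) - 5 = 19

2P = (46, 19)


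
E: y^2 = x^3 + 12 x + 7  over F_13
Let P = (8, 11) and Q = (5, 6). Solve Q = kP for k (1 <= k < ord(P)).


Enumerate multiples of P until we hit Q = (5, 6):
  1P = (8, 11)
  2P = (11, 12)
  3P = (10, 10)
  4P = (5, 7)
  5P = (9, 5)
  6P = (6, 3)
  7P = (2, 0)
  8P = (6, 10)
  9P = (9, 8)
  10P = (5, 6)
Match found at i = 10.

k = 10


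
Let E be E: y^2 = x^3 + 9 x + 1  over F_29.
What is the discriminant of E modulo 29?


4 a^3 + 27 b^2 = 4*9^3 + 27*1^2 = 2916 + 27 = 2943
Delta = -16 * (2943) = -47088
Delta mod 29 = 8

Delta = 8 (mod 29)


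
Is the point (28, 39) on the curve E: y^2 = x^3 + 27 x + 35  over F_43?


Check whether y^2 = x^3 + 27 x + 35 (mod 43) for (x, y) = (28, 39).
LHS: y^2 = 39^2 mod 43 = 16
RHS: x^3 + 27 x + 35 = 28^3 + 27*28 + 35 mod 43 = 39
LHS != RHS

No, not on the curve


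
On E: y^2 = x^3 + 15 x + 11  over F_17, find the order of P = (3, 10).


Compute successive multiples of P until we hit O:
  1P = (3, 10)
  2P = (3, 7)
  3P = O

ord(P) = 3


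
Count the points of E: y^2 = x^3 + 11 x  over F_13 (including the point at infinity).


For each x in F_13, count y with y^2 = x^3 + 11 x + 0 mod 13:
  x = 0: RHS = 0, y in [0]  -> 1 point(s)
  x = 1: RHS = 12, y in [5, 8]  -> 2 point(s)
  x = 2: RHS = 4, y in [2, 11]  -> 2 point(s)
  x = 4: RHS = 4, y in [2, 11]  -> 2 point(s)
  x = 6: RHS = 9, y in [3, 10]  -> 2 point(s)
  x = 7: RHS = 4, y in [2, 11]  -> 2 point(s)
  x = 9: RHS = 9, y in [3, 10]  -> 2 point(s)
  x = 11: RHS = 9, y in [3, 10]  -> 2 point(s)
  x = 12: RHS = 1, y in [1, 12]  -> 2 point(s)
Affine points: 17. Add the point at infinity: total = 18.

#E(F_13) = 18


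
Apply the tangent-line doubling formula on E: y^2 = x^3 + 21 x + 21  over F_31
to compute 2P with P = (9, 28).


Doubling: s = (3 x1^2 + a) / (2 y1)
s = (3*9^2 + 21) / (2*28) mod 31 = 18
x3 = s^2 - 2 x1 mod 31 = 18^2 - 2*9 = 27
y3 = s (x1 - x3) - y1 mod 31 = 18 * (9 - 27) - 28 = 20

2P = (27, 20)


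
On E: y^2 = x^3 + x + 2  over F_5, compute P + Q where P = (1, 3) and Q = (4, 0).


P != Q, so use the chord formula.
s = (y2 - y1) / (x2 - x1) = (2) / (3) mod 5 = 4
x3 = s^2 - x1 - x2 mod 5 = 4^2 - 1 - 4 = 1
y3 = s (x1 - x3) - y1 mod 5 = 4 * (1 - 1) - 3 = 2

P + Q = (1, 2)


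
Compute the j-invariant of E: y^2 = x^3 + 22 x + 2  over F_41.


Delta = -16(4 a^3 + 27 b^2) mod 41 = 24
-1728 * (4 a)^3 = -1728 * (4*22)^3 mod 41 = 16
j = 16 * 24^(-1) mod 41 = 28

j = 28 (mod 41)


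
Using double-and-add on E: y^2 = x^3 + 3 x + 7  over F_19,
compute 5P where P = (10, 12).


k = 5 = 101_2 (binary, LSB first: 101)
Double-and-add from P = (10, 12):
  bit 0 = 1: acc = O + (10, 12) = (10, 12)
  bit 1 = 0: acc unchanged = (10, 12)
  bit 2 = 1: acc = (10, 12) + (12, 17) = (8, 12)

5P = (8, 12)


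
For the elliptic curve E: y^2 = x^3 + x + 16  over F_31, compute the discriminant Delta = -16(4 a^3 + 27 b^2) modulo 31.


4 a^3 + 27 b^2 = 4*1^3 + 27*16^2 = 4 + 6912 = 6916
Delta = -16 * (6916) = -110656
Delta mod 31 = 14

Delta = 14 (mod 31)


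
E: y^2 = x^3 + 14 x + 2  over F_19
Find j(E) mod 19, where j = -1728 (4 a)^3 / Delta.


Delta = -16(4 a^3 + 27 b^2) mod 19 = 2
-1728 * (4 a)^3 = -1728 * (4*14)^3 mod 19 = 18
j = 18 * 2^(-1) mod 19 = 9

j = 9 (mod 19)


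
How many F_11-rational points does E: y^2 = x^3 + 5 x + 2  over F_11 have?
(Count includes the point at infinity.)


For each x in F_11, count y with y^2 = x^3 + 5 x + 2 mod 11:
  x = 2: RHS = 9, y in [3, 8]  -> 2 point(s)
  x = 3: RHS = 0, y in [0]  -> 1 point(s)
  x = 4: RHS = 9, y in [3, 8]  -> 2 point(s)
  x = 5: RHS = 9, y in [3, 8]  -> 2 point(s)
  x = 8: RHS = 4, y in [2, 9]  -> 2 point(s)
Affine points: 9. Add the point at infinity: total = 10.

#E(F_11) = 10


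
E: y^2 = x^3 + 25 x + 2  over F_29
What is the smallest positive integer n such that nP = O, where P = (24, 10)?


Compute successive multiples of P until we hit O:
  1P = (24, 10)
  2P = (6, 22)
  3P = (22, 8)
  4P = (13, 1)
  5P = (14, 14)
  6P = (19, 17)
  7P = (10, 11)
  8P = (28, 11)
  ... (continuing to 36P)
  36P = O

ord(P) = 36


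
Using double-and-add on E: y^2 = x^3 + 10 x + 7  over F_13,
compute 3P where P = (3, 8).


k = 3 = 11_2 (binary, LSB first: 11)
Double-and-add from P = (3, 8):
  bit 0 = 1: acc = O + (3, 8) = (3, 8)
  bit 1 = 1: acc = (3, 8) + (6, 7) = (7, 2)

3P = (7, 2)


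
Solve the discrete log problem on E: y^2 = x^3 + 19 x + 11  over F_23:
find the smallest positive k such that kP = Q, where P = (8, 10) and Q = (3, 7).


Enumerate multiples of P until we hit Q = (3, 7):
  1P = (8, 10)
  2P = (19, 20)
  3P = (5, 22)
  4P = (3, 16)
  5P = (7, 21)
  6P = (14, 10)
  7P = (1, 13)
  8P = (17, 7)
  9P = (16, 8)
  10P = (12, 14)
  11P = (4, 17)
  12P = (4, 6)
  13P = (12, 9)
  14P = (16, 15)
  15P = (17, 16)
  16P = (1, 10)
  17P = (14, 13)
  18P = (7, 2)
  19P = (3, 7)
Match found at i = 19.

k = 19


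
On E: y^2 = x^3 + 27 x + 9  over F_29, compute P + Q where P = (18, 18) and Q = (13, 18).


P != Q, so use the chord formula.
s = (y2 - y1) / (x2 - x1) = (0) / (24) mod 29 = 0
x3 = s^2 - x1 - x2 mod 29 = 0^2 - 18 - 13 = 27
y3 = s (x1 - x3) - y1 mod 29 = 0 * (18 - 27) - 18 = 11

P + Q = (27, 11)


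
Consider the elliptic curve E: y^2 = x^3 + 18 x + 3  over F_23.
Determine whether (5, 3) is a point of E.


Check whether y^2 = x^3 + 18 x + 3 (mod 23) for (x, y) = (5, 3).
LHS: y^2 = 3^2 mod 23 = 9
RHS: x^3 + 18 x + 3 = 5^3 + 18*5 + 3 mod 23 = 11
LHS != RHS

No, not on the curve


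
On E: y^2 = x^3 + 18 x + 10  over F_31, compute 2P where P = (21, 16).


Doubling: s = (3 x1^2 + a) / (2 y1)
s = (3*21^2 + 18) / (2*16) mod 31 = 8
x3 = s^2 - 2 x1 mod 31 = 8^2 - 2*21 = 22
y3 = s (x1 - x3) - y1 mod 31 = 8 * (21 - 22) - 16 = 7

2P = (22, 7)


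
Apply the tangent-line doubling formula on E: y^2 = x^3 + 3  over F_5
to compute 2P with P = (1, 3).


Doubling: s = (3 x1^2 + a) / (2 y1)
s = (3*1^2 + 0) / (2*3) mod 5 = 3
x3 = s^2 - 2 x1 mod 5 = 3^2 - 2*1 = 2
y3 = s (x1 - x3) - y1 mod 5 = 3 * (1 - 2) - 3 = 4

2P = (2, 4)


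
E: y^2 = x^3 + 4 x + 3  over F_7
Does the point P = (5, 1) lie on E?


Check whether y^2 = x^3 + 4 x + 3 (mod 7) for (x, y) = (5, 1).
LHS: y^2 = 1^2 mod 7 = 1
RHS: x^3 + 4 x + 3 = 5^3 + 4*5 + 3 mod 7 = 1
LHS = RHS

Yes, on the curve


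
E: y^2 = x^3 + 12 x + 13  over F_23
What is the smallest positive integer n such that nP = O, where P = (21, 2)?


Compute successive multiples of P until we hit O:
  1P = (21, 2)
  2P = (17, 22)
  3P = (10, 12)
  4P = (1, 7)
  5P = (14, 2)
  6P = (11, 21)
  7P = (16, 0)
  8P = (11, 2)
  ... (continuing to 14P)
  14P = O

ord(P) = 14


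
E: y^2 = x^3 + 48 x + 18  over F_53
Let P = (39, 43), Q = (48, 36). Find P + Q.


P != Q, so use the chord formula.
s = (y2 - y1) / (x2 - x1) = (46) / (9) mod 53 = 11
x3 = s^2 - x1 - x2 mod 53 = 11^2 - 39 - 48 = 34
y3 = s (x1 - x3) - y1 mod 53 = 11 * (39 - 34) - 43 = 12

P + Q = (34, 12)


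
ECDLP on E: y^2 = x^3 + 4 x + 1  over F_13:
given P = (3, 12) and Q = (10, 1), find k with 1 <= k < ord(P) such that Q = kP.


Enumerate multiples of P until we hit Q = (10, 1):
  1P = (3, 12)
  2P = (10, 12)
  3P = (0, 1)
  4P = (9, 5)
  5P = (2, 2)
  6P = (4, 4)
  7P = (5, 4)
  8P = (8, 8)
  9P = (12, 3)
  10P = (12, 10)
  11P = (8, 5)
  12P = (5, 9)
  13P = (4, 9)
  14P = (2, 11)
  15P = (9, 8)
  16P = (0, 12)
  17P = (10, 1)
Match found at i = 17.

k = 17


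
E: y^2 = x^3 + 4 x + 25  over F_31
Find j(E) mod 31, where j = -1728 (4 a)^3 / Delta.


Delta = -16(4 a^3 + 27 b^2) mod 31 = 6
-1728 * (4 a)^3 = -1728 * (4*4)^3 mod 31 = 1
j = 1 * 6^(-1) mod 31 = 26

j = 26 (mod 31)


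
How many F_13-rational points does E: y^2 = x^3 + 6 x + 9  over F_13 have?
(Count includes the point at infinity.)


For each x in F_13, count y with y^2 = x^3 + 6 x + 9 mod 13:
  x = 0: RHS = 9, y in [3, 10]  -> 2 point(s)
  x = 1: RHS = 3, y in [4, 9]  -> 2 point(s)
  x = 2: RHS = 3, y in [4, 9]  -> 2 point(s)
  x = 6: RHS = 1, y in [1, 12]  -> 2 point(s)
  x = 7: RHS = 4, y in [2, 11]  -> 2 point(s)
  x = 8: RHS = 10, y in [6, 7]  -> 2 point(s)
  x = 9: RHS = 12, y in [5, 8]  -> 2 point(s)
  x = 10: RHS = 3, y in [4, 9]  -> 2 point(s)
Affine points: 16. Add the point at infinity: total = 17.

#E(F_13) = 17


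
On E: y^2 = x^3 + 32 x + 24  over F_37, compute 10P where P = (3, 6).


k = 10 = 1010_2 (binary, LSB first: 0101)
Double-and-add from P = (3, 6):
  bit 0 = 0: acc unchanged = O
  bit 1 = 1: acc = O + (21, 35) = (21, 35)
  bit 2 = 0: acc unchanged = (21, 35)
  bit 3 = 1: acc = (21, 35) + (34, 30) = (29, 25)

10P = (29, 25)


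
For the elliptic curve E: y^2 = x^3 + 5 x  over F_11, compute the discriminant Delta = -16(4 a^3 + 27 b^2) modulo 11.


4 a^3 + 27 b^2 = 4*5^3 + 27*0^2 = 500 + 0 = 500
Delta = -16 * (500) = -8000
Delta mod 11 = 8

Delta = 8 (mod 11)


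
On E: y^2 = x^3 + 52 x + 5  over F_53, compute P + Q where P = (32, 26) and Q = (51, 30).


P != Q, so use the chord formula.
s = (y2 - y1) / (x2 - x1) = (4) / (19) mod 53 = 3
x3 = s^2 - x1 - x2 mod 53 = 3^2 - 32 - 51 = 32
y3 = s (x1 - x3) - y1 mod 53 = 3 * (32 - 32) - 26 = 27

P + Q = (32, 27)


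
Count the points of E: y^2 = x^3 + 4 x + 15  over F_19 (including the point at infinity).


For each x in F_19, count y with y^2 = x^3 + 4 x + 15 mod 19:
  x = 1: RHS = 1, y in [1, 18]  -> 2 point(s)
  x = 3: RHS = 16, y in [4, 15]  -> 2 point(s)
  x = 4: RHS = 0, y in [0]  -> 1 point(s)
  x = 7: RHS = 6, y in [5, 14]  -> 2 point(s)
  x = 9: RHS = 1, y in [1, 18]  -> 2 point(s)
  x = 12: RHS = 5, y in [9, 10]  -> 2 point(s)
  x = 15: RHS = 11, y in [7, 12]  -> 2 point(s)
Affine points: 13. Add the point at infinity: total = 14.

#E(F_19) = 14


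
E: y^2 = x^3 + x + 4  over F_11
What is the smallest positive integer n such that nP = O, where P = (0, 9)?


Compute successive multiples of P until we hit O:
  1P = (0, 9)
  2P = (9, 7)
  3P = (3, 10)
  4P = (2, 5)
  5P = (2, 6)
  6P = (3, 1)
  7P = (9, 4)
  8P = (0, 2)
  ... (continuing to 9P)
  9P = O

ord(P) = 9


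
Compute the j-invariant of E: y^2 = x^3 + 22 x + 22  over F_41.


Delta = -16(4 a^3 + 27 b^2) mod 41 = 1
-1728 * (4 a)^3 = -1728 * (4*22)^3 mod 41 = 16
j = 16 * 1^(-1) mod 41 = 16

j = 16 (mod 41)


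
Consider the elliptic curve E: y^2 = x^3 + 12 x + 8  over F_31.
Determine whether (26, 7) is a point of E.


Check whether y^2 = x^3 + 12 x + 8 (mod 31) for (x, y) = (26, 7).
LHS: y^2 = 7^2 mod 31 = 18
RHS: x^3 + 12 x + 8 = 26^3 + 12*26 + 8 mod 31 = 9
LHS != RHS

No, not on the curve


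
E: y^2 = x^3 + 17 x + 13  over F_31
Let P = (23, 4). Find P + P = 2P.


Doubling: s = (3 x1^2 + a) / (2 y1)
s = (3*23^2 + 17) / (2*4) mod 31 = 30
x3 = s^2 - 2 x1 mod 31 = 30^2 - 2*23 = 17
y3 = s (x1 - x3) - y1 mod 31 = 30 * (23 - 17) - 4 = 21

2P = (17, 21)


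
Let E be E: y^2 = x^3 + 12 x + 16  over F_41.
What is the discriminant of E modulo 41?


4 a^3 + 27 b^2 = 4*12^3 + 27*16^2 = 6912 + 6912 = 13824
Delta = -16 * (13824) = -221184
Delta mod 41 = 11

Delta = 11 (mod 41)


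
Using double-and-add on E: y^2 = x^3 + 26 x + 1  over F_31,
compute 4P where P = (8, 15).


k = 4 = 100_2 (binary, LSB first: 001)
Double-and-add from P = (8, 15):
  bit 0 = 0: acc unchanged = O
  bit 1 = 0: acc unchanged = O
  bit 2 = 1: acc = O + (1, 11) = (1, 11)

4P = (1, 11)


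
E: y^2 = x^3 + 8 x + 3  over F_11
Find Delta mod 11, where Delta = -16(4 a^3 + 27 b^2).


4 a^3 + 27 b^2 = 4*8^3 + 27*3^2 = 2048 + 243 = 2291
Delta = -16 * (2291) = -36656
Delta mod 11 = 7

Delta = 7 (mod 11)


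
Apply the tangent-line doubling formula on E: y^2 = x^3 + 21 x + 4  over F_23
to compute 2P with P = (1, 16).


Doubling: s = (3 x1^2 + a) / (2 y1)
s = (3*1^2 + 21) / (2*16) mod 23 = 18
x3 = s^2 - 2 x1 mod 23 = 18^2 - 2*1 = 0
y3 = s (x1 - x3) - y1 mod 23 = 18 * (1 - 0) - 16 = 2

2P = (0, 2)


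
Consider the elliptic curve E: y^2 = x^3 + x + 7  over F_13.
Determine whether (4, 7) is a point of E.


Check whether y^2 = x^3 + 1 x + 7 (mod 13) for (x, y) = (4, 7).
LHS: y^2 = 7^2 mod 13 = 10
RHS: x^3 + 1 x + 7 = 4^3 + 1*4 + 7 mod 13 = 10
LHS = RHS

Yes, on the curve


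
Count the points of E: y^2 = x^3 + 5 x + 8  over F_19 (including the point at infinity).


For each x in F_19, count y with y^2 = x^3 + 5 x + 8 mod 19:
  x = 2: RHS = 7, y in [8, 11]  -> 2 point(s)
  x = 4: RHS = 16, y in [4, 15]  -> 2 point(s)
  x = 5: RHS = 6, y in [5, 14]  -> 2 point(s)
  x = 6: RHS = 7, y in [8, 11]  -> 2 point(s)
  x = 7: RHS = 6, y in [5, 14]  -> 2 point(s)
  x = 8: RHS = 9, y in [3, 16]  -> 2 point(s)
  x = 11: RHS = 7, y in [8, 11]  -> 2 point(s)
  x = 13: RHS = 9, y in [3, 16]  -> 2 point(s)
  x = 15: RHS = 0, y in [0]  -> 1 point(s)
  x = 16: RHS = 4, y in [2, 17]  -> 2 point(s)
  x = 17: RHS = 9, y in [3, 16]  -> 2 point(s)
Affine points: 21. Add the point at infinity: total = 22.

#E(F_19) = 22


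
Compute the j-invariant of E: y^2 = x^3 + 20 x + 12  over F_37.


Delta = -16(4 a^3 + 27 b^2) mod 37 = 32
-1728 * (4 a)^3 = -1728 * (4*20)^3 mod 37 = 8
j = 8 * 32^(-1) mod 37 = 28

j = 28 (mod 37)


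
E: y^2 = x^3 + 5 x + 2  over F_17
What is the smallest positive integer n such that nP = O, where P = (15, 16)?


Compute successive multiples of P until we hit O:
  1P = (15, 16)
  2P = (4, 1)
  3P = (0, 6)
  4P = (10, 10)
  5P = (5, 13)
  6P = (1, 12)
  7P = (16, 8)
  8P = (16, 9)
  ... (continuing to 15P)
  15P = O

ord(P) = 15


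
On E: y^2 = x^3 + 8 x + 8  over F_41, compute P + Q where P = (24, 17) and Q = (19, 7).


P != Q, so use the chord formula.
s = (y2 - y1) / (x2 - x1) = (31) / (36) mod 41 = 2
x3 = s^2 - x1 - x2 mod 41 = 2^2 - 24 - 19 = 2
y3 = s (x1 - x3) - y1 mod 41 = 2 * (24 - 2) - 17 = 27

P + Q = (2, 27)


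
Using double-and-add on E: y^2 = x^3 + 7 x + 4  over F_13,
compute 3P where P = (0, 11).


k = 3 = 11_2 (binary, LSB first: 11)
Double-and-add from P = (0, 11):
  bit 0 = 1: acc = O + (0, 11) = (0, 11)
  bit 1 = 1: acc = (0, 11) + (12, 10) = (2, 0)

3P = (2, 0)


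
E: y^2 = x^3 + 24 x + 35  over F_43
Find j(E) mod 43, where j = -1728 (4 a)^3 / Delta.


Delta = -16(4 a^3 + 27 b^2) mod 43 = 33
-1728 * (4 a)^3 = -1728 * (4*24)^3 mod 43 = 41
j = 41 * 33^(-1) mod 43 = 26

j = 26 (mod 43)


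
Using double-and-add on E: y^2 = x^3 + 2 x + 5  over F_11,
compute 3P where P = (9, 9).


k = 3 = 11_2 (binary, LSB first: 11)
Double-and-add from P = (9, 9):
  bit 0 = 1: acc = O + (9, 9) = (9, 9)
  bit 1 = 1: acc = (9, 9) + (8, 4) = (8, 7)

3P = (8, 7)


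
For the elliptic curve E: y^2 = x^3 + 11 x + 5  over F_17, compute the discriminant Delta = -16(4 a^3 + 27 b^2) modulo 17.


4 a^3 + 27 b^2 = 4*11^3 + 27*5^2 = 5324 + 675 = 5999
Delta = -16 * (5999) = -95984
Delta mod 17 = 15

Delta = 15 (mod 17)


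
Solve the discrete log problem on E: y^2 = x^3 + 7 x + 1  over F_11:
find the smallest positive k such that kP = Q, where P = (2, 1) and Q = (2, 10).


Enumerate multiples of P until we hit Q = (2, 10):
  1P = (2, 1)
  2P = (1, 3)
  3P = (1, 8)
  4P = (2, 10)
Match found at i = 4.

k = 4


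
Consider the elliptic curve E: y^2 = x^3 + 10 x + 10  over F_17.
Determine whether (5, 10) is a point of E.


Check whether y^2 = x^3 + 10 x + 10 (mod 17) for (x, y) = (5, 10).
LHS: y^2 = 10^2 mod 17 = 15
RHS: x^3 + 10 x + 10 = 5^3 + 10*5 + 10 mod 17 = 15
LHS = RHS

Yes, on the curve


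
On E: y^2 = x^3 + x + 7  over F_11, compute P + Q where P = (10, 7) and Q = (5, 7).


P != Q, so use the chord formula.
s = (y2 - y1) / (x2 - x1) = (0) / (6) mod 11 = 0
x3 = s^2 - x1 - x2 mod 11 = 0^2 - 10 - 5 = 7
y3 = s (x1 - x3) - y1 mod 11 = 0 * (10 - 7) - 7 = 4

P + Q = (7, 4)


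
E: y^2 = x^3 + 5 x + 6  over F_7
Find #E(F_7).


For each x in F_7, count y with y^2 = x^3 + 5 x + 6 mod 7:
  x = 5: RHS = 2, y in [3, 4]  -> 2 point(s)
  x = 6: RHS = 0, y in [0]  -> 1 point(s)
Affine points: 3. Add the point at infinity: total = 4.

#E(F_7) = 4


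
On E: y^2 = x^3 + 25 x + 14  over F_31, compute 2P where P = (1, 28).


Doubling: s = (3 x1^2 + a) / (2 y1)
s = (3*1^2 + 25) / (2*28) mod 31 = 16
x3 = s^2 - 2 x1 mod 31 = 16^2 - 2*1 = 6
y3 = s (x1 - x3) - y1 mod 31 = 16 * (1 - 6) - 28 = 16

2P = (6, 16)


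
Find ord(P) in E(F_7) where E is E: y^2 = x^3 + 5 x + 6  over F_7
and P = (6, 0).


Compute successive multiples of P until we hit O:
  1P = (6, 0)
  2P = O

ord(P) = 2


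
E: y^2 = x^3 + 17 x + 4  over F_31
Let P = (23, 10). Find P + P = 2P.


Doubling: s = (3 x1^2 + a) / (2 y1)
s = (3*23^2 + 17) / (2*10) mod 31 = 12
x3 = s^2 - 2 x1 mod 31 = 12^2 - 2*23 = 5
y3 = s (x1 - x3) - y1 mod 31 = 12 * (23 - 5) - 10 = 20

2P = (5, 20)


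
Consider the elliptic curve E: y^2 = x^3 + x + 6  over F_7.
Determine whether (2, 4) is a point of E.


Check whether y^2 = x^3 + 1 x + 6 (mod 7) for (x, y) = (2, 4).
LHS: y^2 = 4^2 mod 7 = 2
RHS: x^3 + 1 x + 6 = 2^3 + 1*2 + 6 mod 7 = 2
LHS = RHS

Yes, on the curve


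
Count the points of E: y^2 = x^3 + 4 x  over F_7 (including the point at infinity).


For each x in F_7, count y with y^2 = x^3 + 4 x + 0 mod 7:
  x = 0: RHS = 0, y in [0]  -> 1 point(s)
  x = 2: RHS = 2, y in [3, 4]  -> 2 point(s)
  x = 3: RHS = 4, y in [2, 5]  -> 2 point(s)
  x = 6: RHS = 2, y in [3, 4]  -> 2 point(s)
Affine points: 7. Add the point at infinity: total = 8.

#E(F_7) = 8


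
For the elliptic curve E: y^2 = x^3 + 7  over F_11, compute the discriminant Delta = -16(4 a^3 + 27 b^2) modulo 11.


4 a^3 + 27 b^2 = 4*0^3 + 27*7^2 = 0 + 1323 = 1323
Delta = -16 * (1323) = -21168
Delta mod 11 = 7

Delta = 7 (mod 11)


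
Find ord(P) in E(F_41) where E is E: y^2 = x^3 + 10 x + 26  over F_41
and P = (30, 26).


Compute successive multiples of P until we hit O:
  1P = (30, 26)
  2P = (14, 32)
  3P = (17, 5)
  4P = (33, 7)
  5P = (9, 5)
  6P = (3, 1)
  7P = (16, 31)
  8P = (15, 36)
  ... (continuing to 44P)
  44P = O

ord(P) = 44


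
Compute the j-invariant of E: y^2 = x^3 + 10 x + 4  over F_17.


Delta = -16(4 a^3 + 27 b^2) mod 17 = 12
-1728 * (4 a)^3 = -1728 * (4*10)^3 mod 17 = 4
j = 4 * 12^(-1) mod 17 = 6

j = 6 (mod 17)


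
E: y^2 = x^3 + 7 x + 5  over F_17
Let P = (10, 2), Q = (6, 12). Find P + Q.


P != Q, so use the chord formula.
s = (y2 - y1) / (x2 - x1) = (10) / (13) mod 17 = 6
x3 = s^2 - x1 - x2 mod 17 = 6^2 - 10 - 6 = 3
y3 = s (x1 - x3) - y1 mod 17 = 6 * (10 - 3) - 2 = 6

P + Q = (3, 6)


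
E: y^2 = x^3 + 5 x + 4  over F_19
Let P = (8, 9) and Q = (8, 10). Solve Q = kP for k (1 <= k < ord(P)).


Enumerate multiples of P until we hit Q = (8, 10):
  1P = (8, 9)
  2P = (14, 14)
  3P = (13, 9)
  4P = (17, 10)
  5P = (17, 9)
  6P = (13, 10)
  7P = (14, 5)
  8P = (8, 10)
Match found at i = 8.

k = 8


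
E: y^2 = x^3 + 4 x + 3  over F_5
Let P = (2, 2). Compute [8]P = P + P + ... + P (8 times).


k = 8 = 1000_2 (binary, LSB first: 0001)
Double-and-add from P = (2, 2):
  bit 0 = 0: acc unchanged = O
  bit 1 = 0: acc unchanged = O
  bit 2 = 0: acc unchanged = O
  bit 3 = 1: acc = O + (2, 3) = (2, 3)

8P = (2, 3)


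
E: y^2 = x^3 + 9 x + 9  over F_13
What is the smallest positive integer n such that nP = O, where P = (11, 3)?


Compute successive multiples of P until we hit O:
  1P = (11, 3)
  2P = (0, 3)
  3P = (2, 10)
  4P = (12, 5)
  5P = (7, 5)
  6P = (5, 7)
  7P = (9, 0)
  8P = (5, 6)
  ... (continuing to 14P)
  14P = O

ord(P) = 14


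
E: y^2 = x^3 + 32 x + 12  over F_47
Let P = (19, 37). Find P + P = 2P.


Doubling: s = (3 x1^2 + a) / (2 y1)
s = (3*19^2 + 32) / (2*37) mod 47 = 3
x3 = s^2 - 2 x1 mod 47 = 3^2 - 2*19 = 18
y3 = s (x1 - x3) - y1 mod 47 = 3 * (19 - 18) - 37 = 13

2P = (18, 13)


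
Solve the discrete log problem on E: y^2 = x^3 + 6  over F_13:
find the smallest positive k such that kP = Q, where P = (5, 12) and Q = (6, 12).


Enumerate multiples of P until we hit Q = (6, 12):
  1P = (5, 12)
  2P = (2, 12)
  3P = (6, 1)
  4P = (6, 12)
Match found at i = 4.

k = 4


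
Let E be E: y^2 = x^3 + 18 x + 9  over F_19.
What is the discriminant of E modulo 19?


4 a^3 + 27 b^2 = 4*18^3 + 27*9^2 = 23328 + 2187 = 25515
Delta = -16 * (25515) = -408240
Delta mod 19 = 13

Delta = 13 (mod 19)


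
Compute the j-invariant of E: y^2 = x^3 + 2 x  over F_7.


Delta = -16(4 a^3 + 27 b^2) mod 7 = 6
-1728 * (4 a)^3 = -1728 * (4*2)^3 mod 7 = 1
j = 1 * 6^(-1) mod 7 = 6

j = 6 (mod 7)


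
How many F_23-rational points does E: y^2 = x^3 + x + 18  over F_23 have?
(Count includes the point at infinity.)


For each x in F_23, count y with y^2 = x^3 + 1 x + 18 mod 23:
  x = 0: RHS = 18, y in [8, 15]  -> 2 point(s)
  x = 3: RHS = 2, y in [5, 18]  -> 2 point(s)
  x = 7: RHS = 0, y in [0]  -> 1 point(s)
  x = 8: RHS = 9, y in [3, 20]  -> 2 point(s)
  x = 10: RHS = 16, y in [4, 19]  -> 2 point(s)
  x = 11: RHS = 3, y in [7, 16]  -> 2 point(s)
  x = 14: RHS = 16, y in [4, 19]  -> 2 point(s)
  x = 15: RHS = 4, y in [2, 21]  -> 2 point(s)
  x = 16: RHS = 13, y in [6, 17]  -> 2 point(s)
  x = 17: RHS = 3, y in [7, 16]  -> 2 point(s)
  x = 18: RHS = 3, y in [7, 16]  -> 2 point(s)
  x = 21: RHS = 8, y in [10, 13]  -> 2 point(s)
  x = 22: RHS = 16, y in [4, 19]  -> 2 point(s)
Affine points: 25. Add the point at infinity: total = 26.

#E(F_23) = 26


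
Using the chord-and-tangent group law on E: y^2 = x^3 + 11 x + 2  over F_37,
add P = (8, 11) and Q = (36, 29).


P != Q, so use the chord formula.
s = (y2 - y1) / (x2 - x1) = (18) / (28) mod 37 = 35
x3 = s^2 - x1 - x2 mod 37 = 35^2 - 8 - 36 = 34
y3 = s (x1 - x3) - y1 mod 37 = 35 * (8 - 34) - 11 = 4

P + Q = (34, 4)


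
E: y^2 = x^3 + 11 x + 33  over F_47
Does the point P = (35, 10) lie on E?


Check whether y^2 = x^3 + 11 x + 33 (mod 47) for (x, y) = (35, 10).
LHS: y^2 = 10^2 mod 47 = 6
RHS: x^3 + 11 x + 33 = 35^3 + 11*35 + 33 mod 47 = 6
LHS = RHS

Yes, on the curve


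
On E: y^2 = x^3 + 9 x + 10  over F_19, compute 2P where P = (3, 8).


k = 2 = 10_2 (binary, LSB first: 01)
Double-and-add from P = (3, 8):
  bit 0 = 0: acc unchanged = O
  bit 1 = 1: acc = O + (5, 16) = (5, 16)

2P = (5, 16)


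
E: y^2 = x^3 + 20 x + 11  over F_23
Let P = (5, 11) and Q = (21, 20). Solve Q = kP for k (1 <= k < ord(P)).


Enumerate multiples of P until we hit Q = (21, 20):
  1P = (5, 11)
  2P = (22, 17)
  3P = (20, 4)
  4P = (2, 6)
  5P = (6, 18)
  6P = (15, 11)
  7P = (3, 12)
  8P = (21, 20)
Match found at i = 8.

k = 8


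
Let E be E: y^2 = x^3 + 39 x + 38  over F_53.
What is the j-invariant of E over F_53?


Delta = -16(4 a^3 + 27 b^2) mod 53 = 29
-1728 * (4 a)^3 = -1728 * (4*39)^3 mod 53 = 16
j = 16 * 29^(-1) mod 53 = 17

j = 17 (mod 53)


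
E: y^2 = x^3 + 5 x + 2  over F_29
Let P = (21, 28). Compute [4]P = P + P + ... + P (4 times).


k = 4 = 100_2 (binary, LSB first: 001)
Double-and-add from P = (21, 28):
  bit 0 = 0: acc unchanged = O
  bit 1 = 0: acc unchanged = O
  bit 2 = 1: acc = O + (2, 7) = (2, 7)

4P = (2, 7)


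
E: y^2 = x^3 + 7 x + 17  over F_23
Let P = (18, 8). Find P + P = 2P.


Doubling: s = (3 x1^2 + a) / (2 y1)
s = (3*18^2 + 7) / (2*8) mod 23 = 8
x3 = s^2 - 2 x1 mod 23 = 8^2 - 2*18 = 5
y3 = s (x1 - x3) - y1 mod 23 = 8 * (18 - 5) - 8 = 4

2P = (5, 4)


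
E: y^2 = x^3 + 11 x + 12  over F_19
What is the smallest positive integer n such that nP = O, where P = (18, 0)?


Compute successive multiples of P until we hit O:
  1P = (18, 0)
  2P = O

ord(P) = 2


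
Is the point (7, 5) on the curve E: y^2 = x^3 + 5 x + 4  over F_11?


Check whether y^2 = x^3 + 5 x + 4 (mod 11) for (x, y) = (7, 5).
LHS: y^2 = 5^2 mod 11 = 3
RHS: x^3 + 5 x + 4 = 7^3 + 5*7 + 4 mod 11 = 8
LHS != RHS

No, not on the curve


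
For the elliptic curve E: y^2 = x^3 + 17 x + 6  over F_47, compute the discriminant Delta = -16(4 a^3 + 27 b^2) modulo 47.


4 a^3 + 27 b^2 = 4*17^3 + 27*6^2 = 19652 + 972 = 20624
Delta = -16 * (20624) = -329984
Delta mod 47 = 3

Delta = 3 (mod 47)


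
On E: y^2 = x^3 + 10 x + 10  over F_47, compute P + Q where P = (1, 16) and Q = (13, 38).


P != Q, so use the chord formula.
s = (y2 - y1) / (x2 - x1) = (22) / (12) mod 47 = 41
x3 = s^2 - x1 - x2 mod 47 = 41^2 - 1 - 13 = 22
y3 = s (x1 - x3) - y1 mod 47 = 41 * (1 - 22) - 16 = 16

P + Q = (22, 16)


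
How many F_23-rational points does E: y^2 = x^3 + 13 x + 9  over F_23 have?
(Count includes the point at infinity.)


For each x in F_23, count y with y^2 = x^3 + 13 x + 9 mod 23:
  x = 0: RHS = 9, y in [3, 20]  -> 2 point(s)
  x = 1: RHS = 0, y in [0]  -> 1 point(s)
  x = 3: RHS = 6, y in [11, 12]  -> 2 point(s)
  x = 6: RHS = 4, y in [2, 21]  -> 2 point(s)
  x = 7: RHS = 6, y in [11, 12]  -> 2 point(s)
  x = 8: RHS = 4, y in [2, 21]  -> 2 point(s)
  x = 9: RHS = 4, y in [2, 21]  -> 2 point(s)
  x = 10: RHS = 12, y in [9, 14]  -> 2 point(s)
  x = 13: RHS = 6, y in [11, 12]  -> 2 point(s)
  x = 16: RHS = 12, y in [9, 14]  -> 2 point(s)
  x = 18: RHS = 3, y in [7, 16]  -> 2 point(s)
  x = 19: RHS = 8, y in [10, 13]  -> 2 point(s)
  x = 20: RHS = 12, y in [9, 14]  -> 2 point(s)
  x = 22: RHS = 18, y in [8, 15]  -> 2 point(s)
Affine points: 27. Add the point at infinity: total = 28.

#E(F_23) = 28


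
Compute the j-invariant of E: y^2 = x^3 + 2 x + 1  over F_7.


Delta = -16(4 a^3 + 27 b^2) mod 7 = 1
-1728 * (4 a)^3 = -1728 * (4*2)^3 mod 7 = 1
j = 1 * 1^(-1) mod 7 = 1

j = 1 (mod 7)


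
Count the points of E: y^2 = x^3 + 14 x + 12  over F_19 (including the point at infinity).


For each x in F_19, count y with y^2 = x^3 + 14 x + 12 mod 19:
  x = 3: RHS = 5, y in [9, 10]  -> 2 point(s)
  x = 5: RHS = 17, y in [6, 13]  -> 2 point(s)
  x = 7: RHS = 16, y in [4, 15]  -> 2 point(s)
  x = 8: RHS = 9, y in [3, 16]  -> 2 point(s)
  x = 13: RHS = 16, y in [4, 15]  -> 2 point(s)
  x = 14: RHS = 7, y in [8, 11]  -> 2 point(s)
  x = 15: RHS = 6, y in [5, 14]  -> 2 point(s)
  x = 16: RHS = 0, y in [0]  -> 1 point(s)
  x = 18: RHS = 16, y in [4, 15]  -> 2 point(s)
Affine points: 17. Add the point at infinity: total = 18.

#E(F_19) = 18


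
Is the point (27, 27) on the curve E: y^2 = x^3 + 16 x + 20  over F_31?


Check whether y^2 = x^3 + 16 x + 20 (mod 31) for (x, y) = (27, 27).
LHS: y^2 = 27^2 mod 31 = 16
RHS: x^3 + 16 x + 20 = 27^3 + 16*27 + 20 mod 31 = 16
LHS = RHS

Yes, on the curve


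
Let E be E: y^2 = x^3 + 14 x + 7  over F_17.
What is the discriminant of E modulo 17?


4 a^3 + 27 b^2 = 4*14^3 + 27*7^2 = 10976 + 1323 = 12299
Delta = -16 * (12299) = -196784
Delta mod 17 = 8

Delta = 8 (mod 17)


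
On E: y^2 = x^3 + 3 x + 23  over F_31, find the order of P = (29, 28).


Compute successive multiples of P until we hit O:
  1P = (29, 28)
  2P = (18, 22)
  3P = (3, 20)
  4P = (9, 2)
  5P = (26, 10)
  6P = (12, 12)
  7P = (28, 24)
  8P = (21, 4)
  ... (continuing to 17P)
  17P = O

ord(P) = 17


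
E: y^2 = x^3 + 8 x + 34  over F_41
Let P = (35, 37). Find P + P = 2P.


Doubling: s = (3 x1^2 + a) / (2 y1)
s = (3*35^2 + 8) / (2*37) mod 41 = 6
x3 = s^2 - 2 x1 mod 41 = 6^2 - 2*35 = 7
y3 = s (x1 - x3) - y1 mod 41 = 6 * (35 - 7) - 37 = 8

2P = (7, 8)


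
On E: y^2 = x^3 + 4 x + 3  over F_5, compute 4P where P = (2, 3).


k = 4 = 100_2 (binary, LSB first: 001)
Double-and-add from P = (2, 3):
  bit 0 = 0: acc unchanged = O
  bit 1 = 0: acc unchanged = O
  bit 2 = 1: acc = O + (2, 3) = (2, 3)

4P = (2, 3)


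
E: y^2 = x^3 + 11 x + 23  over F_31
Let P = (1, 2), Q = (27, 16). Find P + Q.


P != Q, so use the chord formula.
s = (y2 - y1) / (x2 - x1) = (14) / (26) mod 31 = 22
x3 = s^2 - x1 - x2 mod 31 = 22^2 - 1 - 27 = 22
y3 = s (x1 - x3) - y1 mod 31 = 22 * (1 - 22) - 2 = 1

P + Q = (22, 1)


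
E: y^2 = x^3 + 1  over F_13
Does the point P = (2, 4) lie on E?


Check whether y^2 = x^3 + 0 x + 1 (mod 13) for (x, y) = (2, 4).
LHS: y^2 = 4^2 mod 13 = 3
RHS: x^3 + 0 x + 1 = 2^3 + 0*2 + 1 mod 13 = 9
LHS != RHS

No, not on the curve


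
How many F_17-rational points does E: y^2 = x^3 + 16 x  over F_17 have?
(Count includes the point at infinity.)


For each x in F_17, count y with y^2 = x^3 + 16 x + 0 mod 17:
  x = 0: RHS = 0, y in [0]  -> 1 point(s)
  x = 1: RHS = 0, y in [0]  -> 1 point(s)
  x = 4: RHS = 9, y in [3, 14]  -> 2 point(s)
  x = 5: RHS = 1, y in [1, 16]  -> 2 point(s)
  x = 7: RHS = 13, y in [8, 9]  -> 2 point(s)
  x = 10: RHS = 4, y in [2, 15]  -> 2 point(s)
  x = 12: RHS = 16, y in [4, 13]  -> 2 point(s)
  x = 13: RHS = 8, y in [5, 12]  -> 2 point(s)
  x = 16: RHS = 0, y in [0]  -> 1 point(s)
Affine points: 15. Add the point at infinity: total = 16.

#E(F_17) = 16


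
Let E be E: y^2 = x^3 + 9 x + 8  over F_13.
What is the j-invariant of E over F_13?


Delta = -16(4 a^3 + 27 b^2) mod 13 = 4
-1728 * (4 a)^3 = -1728 * (4*9)^3 mod 13 = 12
j = 12 * 4^(-1) mod 13 = 3

j = 3 (mod 13)


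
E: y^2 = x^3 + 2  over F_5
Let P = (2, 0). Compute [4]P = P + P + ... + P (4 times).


k = 4 = 100_2 (binary, LSB first: 001)
Double-and-add from P = (2, 0):
  bit 0 = 0: acc unchanged = O
  bit 1 = 0: acc unchanged = O
  bit 2 = 1: acc = O + O = O

4P = O
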